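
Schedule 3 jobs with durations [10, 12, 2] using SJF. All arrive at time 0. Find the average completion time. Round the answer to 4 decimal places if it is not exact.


SJF order (ascending): [2, 10, 12]
Completion times:
  Job 1: burst=2, C=2
  Job 2: burst=10, C=12
  Job 3: burst=12, C=24
Average completion = 38/3 = 12.6667

12.6667


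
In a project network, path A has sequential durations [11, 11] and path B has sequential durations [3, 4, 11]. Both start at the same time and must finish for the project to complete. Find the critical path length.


Path A total = 11 + 11 = 22
Path B total = 3 + 4 + 11 = 18
Critical path = longest path = max(22, 18) = 22

22


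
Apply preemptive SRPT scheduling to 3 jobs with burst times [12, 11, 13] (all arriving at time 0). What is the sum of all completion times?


Since all jobs arrive at t=0, SRPT equals SPT ordering.
SPT order: [11, 12, 13]
Completion times:
  Job 1: p=11, C=11
  Job 2: p=12, C=23
  Job 3: p=13, C=36
Total completion time = 11 + 23 + 36 = 70

70


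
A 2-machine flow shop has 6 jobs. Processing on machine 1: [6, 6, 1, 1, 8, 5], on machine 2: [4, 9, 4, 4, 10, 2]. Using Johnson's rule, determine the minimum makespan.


Apply Johnson's rule:
  Group 1 (a <= b): [(3, 1, 4), (4, 1, 4), (2, 6, 9), (5, 8, 10)]
  Group 2 (a > b): [(1, 6, 4), (6, 5, 2)]
Optimal job order: [3, 4, 2, 5, 1, 6]
Schedule:
  Job 3: M1 done at 1, M2 done at 5
  Job 4: M1 done at 2, M2 done at 9
  Job 2: M1 done at 8, M2 done at 18
  Job 5: M1 done at 16, M2 done at 28
  Job 1: M1 done at 22, M2 done at 32
  Job 6: M1 done at 27, M2 done at 34
Makespan = 34

34


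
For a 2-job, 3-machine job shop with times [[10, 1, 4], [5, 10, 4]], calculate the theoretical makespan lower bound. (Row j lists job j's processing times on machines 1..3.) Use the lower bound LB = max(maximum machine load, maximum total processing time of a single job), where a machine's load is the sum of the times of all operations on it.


Machine loads:
  Machine 1: 10 + 5 = 15
  Machine 2: 1 + 10 = 11
  Machine 3: 4 + 4 = 8
Max machine load = 15
Job totals:
  Job 1: 15
  Job 2: 19
Max job total = 19
Lower bound = max(15, 19) = 19

19


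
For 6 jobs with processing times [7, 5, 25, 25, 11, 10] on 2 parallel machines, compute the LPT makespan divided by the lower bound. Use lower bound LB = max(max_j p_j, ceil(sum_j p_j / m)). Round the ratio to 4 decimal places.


LPT order: [25, 25, 11, 10, 7, 5]
Machine loads after assignment: [41, 42]
LPT makespan = 42
Lower bound = max(max_job, ceil(total/2)) = max(25, 42) = 42
Ratio = 42 / 42 = 1.0

1.0


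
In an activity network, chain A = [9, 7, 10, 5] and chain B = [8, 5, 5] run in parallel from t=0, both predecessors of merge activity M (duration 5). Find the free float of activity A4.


ES(A4) = sum of predecessors on chain A = 26
EF(A4) = ES + duration = 26 + 5 = 31
Successor of A4 is M. ES(M) = max(sum(A), sum(B)) = max(31, 18) = 31
Free float = ES(successor) - EF(current) = 31 - 31 = 0

0


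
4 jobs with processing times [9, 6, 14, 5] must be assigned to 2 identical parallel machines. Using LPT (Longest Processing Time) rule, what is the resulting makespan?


Sort jobs in decreasing order (LPT): [14, 9, 6, 5]
Assign each job to the least loaded machine:
  Machine 1: jobs [14, 5], load = 19
  Machine 2: jobs [9, 6], load = 15
Makespan = max load = 19

19


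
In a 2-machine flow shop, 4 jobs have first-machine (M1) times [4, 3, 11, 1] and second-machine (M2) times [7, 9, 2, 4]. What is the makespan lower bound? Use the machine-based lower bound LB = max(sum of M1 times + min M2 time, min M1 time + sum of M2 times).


LB1 = sum(M1 times) + min(M2 times) = 19 + 2 = 21
LB2 = min(M1 times) + sum(M2 times) = 1 + 22 = 23
Lower bound = max(LB1, LB2) = max(21, 23) = 23

23


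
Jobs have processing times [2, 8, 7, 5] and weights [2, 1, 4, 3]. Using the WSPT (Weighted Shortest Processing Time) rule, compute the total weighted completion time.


Compute p/w ratios and sort ascending (WSPT): [(2, 2), (5, 3), (7, 4), (8, 1)]
Compute weighted completion times:
  Job (p=2,w=2): C=2, w*C=2*2=4
  Job (p=5,w=3): C=7, w*C=3*7=21
  Job (p=7,w=4): C=14, w*C=4*14=56
  Job (p=8,w=1): C=22, w*C=1*22=22
Total weighted completion time = 103

103


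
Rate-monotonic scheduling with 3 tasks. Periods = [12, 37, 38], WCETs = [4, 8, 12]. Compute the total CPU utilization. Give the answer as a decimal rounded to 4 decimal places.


Compute individual utilizations (exact fractions):
  Task 1: C/T = 4/12 = 1/3 (approx. 0.3333)
  Task 2: C/T = 8/37 (approx. 0.2162)
  Task 3: C/T = 12/38 = 6/19 (approx. 0.3158)
Total utilization U = 1/3 + 8/37 + 6/19 = 1825/2109
Rounded to 4 decimal places: U = 0.8653
RM (Liu & Layland) bound for 3 tasks = 0.779763; compare with U = 1825/2109 (approx. 0.865339)
bound < U <= 1, so the RM sufficient condition is not met (inconclusive; an exact test such as response-time analysis is needed).

0.8653


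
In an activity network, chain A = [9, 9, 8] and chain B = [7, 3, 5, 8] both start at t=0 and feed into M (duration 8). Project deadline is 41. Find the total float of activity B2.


Forward pass: ES(B2) = sum of predecessors on chain B = 7
EF = ES + duration = 7 + 3 = 10
Backward pass: LF(M) = deadline = 41; LS(M) = 41 - 8 = 33
LF(B2) = LS(M) - sum(successors on chain B) = 33 - 13 = 20
LS = LF - duration = 20 - 3 = 17
Total float = LS - ES = 17 - 7 = 10

10


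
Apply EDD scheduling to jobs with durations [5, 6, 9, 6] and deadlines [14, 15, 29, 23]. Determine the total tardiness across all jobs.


Sort by due date (EDD order): [(5, 14), (6, 15), (6, 23), (9, 29)]
Compute completion times and tardiness:
  Job 1: p=5, d=14, C=5, tardiness=max(0,5-14)=0
  Job 2: p=6, d=15, C=11, tardiness=max(0,11-15)=0
  Job 3: p=6, d=23, C=17, tardiness=max(0,17-23)=0
  Job 4: p=9, d=29, C=26, tardiness=max(0,26-29)=0
Total tardiness = 0

0


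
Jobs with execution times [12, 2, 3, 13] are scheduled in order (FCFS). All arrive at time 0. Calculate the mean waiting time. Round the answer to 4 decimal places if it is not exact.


FCFS order (as given): [12, 2, 3, 13]
Waiting times:
  Job 1: wait = 0
  Job 2: wait = 12
  Job 3: wait = 14
  Job 4: wait = 17
Sum of waiting times = 43
Average waiting time = 43/4 = 10.75

10.75


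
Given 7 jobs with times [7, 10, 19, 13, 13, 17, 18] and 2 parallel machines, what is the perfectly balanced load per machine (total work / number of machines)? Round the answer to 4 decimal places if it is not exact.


Total processing time = 7 + 10 + 19 + 13 + 13 + 17 + 18 = 97
Number of machines = 2
Ideal balanced load = 97 / 2 = 48.5

48.5


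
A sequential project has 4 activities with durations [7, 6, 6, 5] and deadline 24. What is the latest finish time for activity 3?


LF(activity 3) = deadline - sum of successor durations
Successors: activities 4 through 4 with durations [5]
Sum of successor durations = 5
LF = 24 - 5 = 19

19


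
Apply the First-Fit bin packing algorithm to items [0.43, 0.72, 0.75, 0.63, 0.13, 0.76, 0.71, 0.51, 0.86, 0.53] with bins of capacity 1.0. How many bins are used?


Place items sequentially using First-Fit:
  Item 0.43 -> new Bin 1
  Item 0.72 -> new Bin 2
  Item 0.75 -> new Bin 3
  Item 0.63 -> new Bin 4
  Item 0.13 -> Bin 1 (now 0.56)
  Item 0.76 -> new Bin 5
  Item 0.71 -> new Bin 6
  Item 0.51 -> new Bin 7
  Item 0.86 -> new Bin 8
  Item 0.53 -> new Bin 9
Total bins used = 9

9


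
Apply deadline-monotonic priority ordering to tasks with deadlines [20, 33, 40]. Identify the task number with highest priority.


Sort tasks by relative deadline (ascending):
  Task 1: deadline = 20
  Task 2: deadline = 33
  Task 3: deadline = 40
Priority order (highest first): [1, 2, 3]
Highest priority task = 1

1


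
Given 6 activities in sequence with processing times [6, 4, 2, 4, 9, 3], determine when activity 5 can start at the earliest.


Activity 5 starts after activities 1 through 4 complete.
Predecessor durations: [6, 4, 2, 4]
ES = 6 + 4 + 2 + 4 = 16

16


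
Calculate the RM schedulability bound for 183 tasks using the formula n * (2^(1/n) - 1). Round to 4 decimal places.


Compute 2^(1/183) = 1.0037948719
Subtract 1: 1.0037948719 - 1 = 0.0037948719
Multiply by n: 183 * 0.0037948719 = 0.6944615577
Round to 4 dp: 0.6945

0.6945


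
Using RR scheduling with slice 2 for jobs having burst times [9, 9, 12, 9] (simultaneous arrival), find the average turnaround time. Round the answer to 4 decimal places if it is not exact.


Time quantum = 2
Execution trace:
  J1 runs 2 units, time = 2
  J2 runs 2 units, time = 4
  J3 runs 2 units, time = 6
  J4 runs 2 units, time = 8
  J1 runs 2 units, time = 10
  J2 runs 2 units, time = 12
  J3 runs 2 units, time = 14
  J4 runs 2 units, time = 16
  J1 runs 2 units, time = 18
  J2 runs 2 units, time = 20
  J3 runs 2 units, time = 22
  J4 runs 2 units, time = 24
  J1 runs 2 units, time = 26
  J2 runs 2 units, time = 28
  J3 runs 2 units, time = 30
  J4 runs 2 units, time = 32
  J1 runs 1 units, time = 33
  J2 runs 1 units, time = 34
  J3 runs 2 units, time = 36
  J4 runs 1 units, time = 37
  J3 runs 2 units, time = 39
Finish times: [33, 34, 39, 37]
Average turnaround = 143/4 = 35.75

35.75


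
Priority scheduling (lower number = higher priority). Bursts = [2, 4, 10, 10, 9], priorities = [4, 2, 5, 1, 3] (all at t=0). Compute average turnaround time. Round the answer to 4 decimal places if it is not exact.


Sort by priority (ascending = highest first):
Order: [(1, 10), (2, 4), (3, 9), (4, 2), (5, 10)]
Completion times:
  Priority 1, burst=10, C=10
  Priority 2, burst=4, C=14
  Priority 3, burst=9, C=23
  Priority 4, burst=2, C=25
  Priority 5, burst=10, C=35
Average turnaround = 107/5 = 21.4

21.4


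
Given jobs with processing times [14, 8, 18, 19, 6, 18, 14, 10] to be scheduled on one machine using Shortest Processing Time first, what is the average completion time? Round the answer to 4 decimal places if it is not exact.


Sort jobs by processing time (SPT order): [6, 8, 10, 14, 14, 18, 18, 19]
Compute completion times sequentially:
  Job 1: processing = 6, completes at 6
  Job 2: processing = 8, completes at 14
  Job 3: processing = 10, completes at 24
  Job 4: processing = 14, completes at 38
  Job 5: processing = 14, completes at 52
  Job 6: processing = 18, completes at 70
  Job 7: processing = 18, completes at 88
  Job 8: processing = 19, completes at 107
Sum of completion times = 399
Average completion time = 399/8 = 49.875

49.875


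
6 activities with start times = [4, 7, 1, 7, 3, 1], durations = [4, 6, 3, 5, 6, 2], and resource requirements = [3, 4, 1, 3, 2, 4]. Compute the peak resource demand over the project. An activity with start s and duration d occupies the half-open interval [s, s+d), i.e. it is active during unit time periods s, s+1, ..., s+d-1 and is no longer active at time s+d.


Each activity i is active on [start_i, start_i + duration_i).
Compute total resource usage per time slot:
  t=0: active resources = [], total = 0
  t=1: active resources = [1, 4], total = 5
  t=2: active resources = [1, 4], total = 5
  t=3: active resources = [1, 2], total = 3
  t=4: active resources = [3, 2], total = 5
  t=5: active resources = [3, 2], total = 5
  t=6: active resources = [3, 2], total = 5
  t=7: active resources = [3, 4, 3, 2], total = 12
  t=8: active resources = [4, 3, 2], total = 9
  t=9: active resources = [4, 3], total = 7
  t=10: active resources = [4, 3], total = 7
  t=11: active resources = [4, 3], total = 7
  t=12: active resources = [4], total = 4
Peak resource demand = 12

12


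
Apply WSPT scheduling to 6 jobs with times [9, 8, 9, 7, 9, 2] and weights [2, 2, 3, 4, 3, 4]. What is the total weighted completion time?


Compute p/w ratios and sort ascending (WSPT): [(2, 4), (7, 4), (9, 3), (9, 3), (8, 2), (9, 2)]
Compute weighted completion times:
  Job (p=2,w=4): C=2, w*C=4*2=8
  Job (p=7,w=4): C=9, w*C=4*9=36
  Job (p=9,w=3): C=18, w*C=3*18=54
  Job (p=9,w=3): C=27, w*C=3*27=81
  Job (p=8,w=2): C=35, w*C=2*35=70
  Job (p=9,w=2): C=44, w*C=2*44=88
Total weighted completion time = 337

337


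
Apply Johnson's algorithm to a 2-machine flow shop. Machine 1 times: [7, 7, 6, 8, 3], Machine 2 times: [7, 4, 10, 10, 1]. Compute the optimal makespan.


Apply Johnson's rule:
  Group 1 (a <= b): [(3, 6, 10), (1, 7, 7), (4, 8, 10)]
  Group 2 (a > b): [(2, 7, 4), (5, 3, 1)]
Optimal job order: [3, 1, 4, 2, 5]
Schedule:
  Job 3: M1 done at 6, M2 done at 16
  Job 1: M1 done at 13, M2 done at 23
  Job 4: M1 done at 21, M2 done at 33
  Job 2: M1 done at 28, M2 done at 37
  Job 5: M1 done at 31, M2 done at 38
Makespan = 38

38


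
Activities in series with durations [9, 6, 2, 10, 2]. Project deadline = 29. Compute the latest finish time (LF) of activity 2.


LF(activity 2) = deadline - sum of successor durations
Successors: activities 3 through 5 with durations [2, 10, 2]
Sum of successor durations = 14
LF = 29 - 14 = 15

15


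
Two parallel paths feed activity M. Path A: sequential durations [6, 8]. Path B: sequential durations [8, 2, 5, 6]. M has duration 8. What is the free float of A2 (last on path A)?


ES(A2) = sum of predecessors on chain A = 6
EF(A2) = ES + duration = 6 + 8 = 14
Successor of A2 is M. ES(M) = max(sum(A), sum(B)) = max(14, 21) = 21
Free float = ES(successor) - EF(current) = 21 - 14 = 7

7


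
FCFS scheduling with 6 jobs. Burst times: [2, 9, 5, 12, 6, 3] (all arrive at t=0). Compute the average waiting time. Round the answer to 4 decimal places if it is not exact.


FCFS order (as given): [2, 9, 5, 12, 6, 3]
Waiting times:
  Job 1: wait = 0
  Job 2: wait = 2
  Job 3: wait = 11
  Job 4: wait = 16
  Job 5: wait = 28
  Job 6: wait = 34
Sum of waiting times = 91
Average waiting time = 91/6 = 15.1667

15.1667


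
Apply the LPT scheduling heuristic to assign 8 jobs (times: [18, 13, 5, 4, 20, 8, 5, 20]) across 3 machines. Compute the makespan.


Sort jobs in decreasing order (LPT): [20, 20, 18, 13, 8, 5, 5, 4]
Assign each job to the least loaded machine:
  Machine 1: jobs [20, 8, 4], load = 32
  Machine 2: jobs [20, 5, 5], load = 30
  Machine 3: jobs [18, 13], load = 31
Makespan = max load = 32

32


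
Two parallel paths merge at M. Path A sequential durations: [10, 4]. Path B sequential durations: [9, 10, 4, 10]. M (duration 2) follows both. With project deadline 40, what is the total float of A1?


Forward pass: ES(A1) = sum of predecessors on chain A = 0
EF = ES + duration = 0 + 10 = 10
Backward pass: LF(M) = deadline = 40; LS(M) = 40 - 2 = 38
LF(A1) = LS(M) - sum(successors on chain A) = 38 - 4 = 34
LS = LF - duration = 34 - 10 = 24
Total float = LS - ES = 24 - 0 = 24

24


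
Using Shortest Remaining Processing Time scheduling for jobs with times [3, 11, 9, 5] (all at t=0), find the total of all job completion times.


Since all jobs arrive at t=0, SRPT equals SPT ordering.
SPT order: [3, 5, 9, 11]
Completion times:
  Job 1: p=3, C=3
  Job 2: p=5, C=8
  Job 3: p=9, C=17
  Job 4: p=11, C=28
Total completion time = 3 + 8 + 17 + 28 = 56

56


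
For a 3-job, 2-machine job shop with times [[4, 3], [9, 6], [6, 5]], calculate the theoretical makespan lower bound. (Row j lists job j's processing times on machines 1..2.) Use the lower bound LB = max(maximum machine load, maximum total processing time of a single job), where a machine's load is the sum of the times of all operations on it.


Machine loads:
  Machine 1: 4 + 9 + 6 = 19
  Machine 2: 3 + 6 + 5 = 14
Max machine load = 19
Job totals:
  Job 1: 7
  Job 2: 15
  Job 3: 11
Max job total = 15
Lower bound = max(19, 15) = 19

19


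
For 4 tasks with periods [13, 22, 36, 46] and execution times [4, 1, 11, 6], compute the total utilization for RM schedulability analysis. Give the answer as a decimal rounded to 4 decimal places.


Compute individual utilizations (exact fractions):
  Task 1: C/T = 4/13 (approx. 0.3077)
  Task 2: C/T = 1/22 (approx. 0.0455)
  Task 3: C/T = 11/36 (approx. 0.3056)
  Task 4: C/T = 6/46 = 3/23 (approx. 0.1304)
Total utilization U = 4/13 + 1/22 + 11/36 + 3/23 = 93437/118404
Rounded to 4 decimal places: U = 0.7891
RM (Liu & Layland) bound for 4 tasks = 0.756828; compare with U = 93437/118404 (approx. 0.789137)
bound < U <= 1, so the RM sufficient condition is not met (inconclusive; an exact test such as response-time analysis is needed).

0.7891


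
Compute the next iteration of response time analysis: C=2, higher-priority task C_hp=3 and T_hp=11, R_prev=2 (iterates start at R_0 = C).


R_next = C + ceil(R_prev / T_hp) * C_hp
ceil(2 / 11) = ceil(0.1818) = 1
Interference = 1 * 3 = 3
R_next = 2 + 3 = 5

5


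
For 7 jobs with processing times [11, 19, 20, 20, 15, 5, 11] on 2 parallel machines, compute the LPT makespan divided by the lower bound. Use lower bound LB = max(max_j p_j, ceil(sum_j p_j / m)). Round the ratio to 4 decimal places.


LPT order: [20, 20, 19, 15, 11, 11, 5]
Machine loads after assignment: [50, 51]
LPT makespan = 51
Lower bound = max(max_job, ceil(total/2)) = max(20, 51) = 51
Ratio = 51 / 51 = 1.0

1.0


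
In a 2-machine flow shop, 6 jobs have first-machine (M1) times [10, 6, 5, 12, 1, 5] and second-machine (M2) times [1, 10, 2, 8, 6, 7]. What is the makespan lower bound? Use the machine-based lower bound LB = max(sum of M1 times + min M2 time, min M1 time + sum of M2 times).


LB1 = sum(M1 times) + min(M2 times) = 39 + 1 = 40
LB2 = min(M1 times) + sum(M2 times) = 1 + 34 = 35
Lower bound = max(LB1, LB2) = max(40, 35) = 40

40


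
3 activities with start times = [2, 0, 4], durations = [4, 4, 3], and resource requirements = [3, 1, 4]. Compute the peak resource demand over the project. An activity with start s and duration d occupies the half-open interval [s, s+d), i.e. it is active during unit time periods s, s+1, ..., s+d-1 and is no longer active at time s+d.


Each activity i is active on [start_i, start_i + duration_i).
Compute total resource usage per time slot:
  t=0: active resources = [1], total = 1
  t=1: active resources = [1], total = 1
  t=2: active resources = [3, 1], total = 4
  t=3: active resources = [3, 1], total = 4
  t=4: active resources = [3, 4], total = 7
  t=5: active resources = [3, 4], total = 7
  t=6: active resources = [4], total = 4
Peak resource demand = 7

7


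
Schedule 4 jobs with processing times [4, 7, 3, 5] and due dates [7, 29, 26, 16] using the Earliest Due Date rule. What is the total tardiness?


Sort by due date (EDD order): [(4, 7), (5, 16), (3, 26), (7, 29)]
Compute completion times and tardiness:
  Job 1: p=4, d=7, C=4, tardiness=max(0,4-7)=0
  Job 2: p=5, d=16, C=9, tardiness=max(0,9-16)=0
  Job 3: p=3, d=26, C=12, tardiness=max(0,12-26)=0
  Job 4: p=7, d=29, C=19, tardiness=max(0,19-29)=0
Total tardiness = 0

0


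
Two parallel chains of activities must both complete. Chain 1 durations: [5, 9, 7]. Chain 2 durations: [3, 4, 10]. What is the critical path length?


Path A total = 5 + 9 + 7 = 21
Path B total = 3 + 4 + 10 = 17
Critical path = longest path = max(21, 17) = 21

21


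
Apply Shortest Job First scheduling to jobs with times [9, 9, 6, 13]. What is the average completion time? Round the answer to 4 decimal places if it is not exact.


SJF order (ascending): [6, 9, 9, 13]
Completion times:
  Job 1: burst=6, C=6
  Job 2: burst=9, C=15
  Job 3: burst=9, C=24
  Job 4: burst=13, C=37
Average completion = 82/4 = 20.5

20.5


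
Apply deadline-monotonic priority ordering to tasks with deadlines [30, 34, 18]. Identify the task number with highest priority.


Sort tasks by relative deadline (ascending):
  Task 3: deadline = 18
  Task 1: deadline = 30
  Task 2: deadline = 34
Priority order (highest first): [3, 1, 2]
Highest priority task = 3

3


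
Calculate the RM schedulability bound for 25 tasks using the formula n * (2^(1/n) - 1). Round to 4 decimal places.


Compute 2^(1/25) = 1.0281138267
Subtract 1: 1.0281138267 - 1 = 0.0281138267
Multiply by n: 25 * 0.0281138267 = 0.7028456675
Round to 4 dp: 0.7028

0.7028


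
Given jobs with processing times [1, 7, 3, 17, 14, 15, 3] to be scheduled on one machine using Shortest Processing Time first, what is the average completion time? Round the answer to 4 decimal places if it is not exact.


Sort jobs by processing time (SPT order): [1, 3, 3, 7, 14, 15, 17]
Compute completion times sequentially:
  Job 1: processing = 1, completes at 1
  Job 2: processing = 3, completes at 4
  Job 3: processing = 3, completes at 7
  Job 4: processing = 7, completes at 14
  Job 5: processing = 14, completes at 28
  Job 6: processing = 15, completes at 43
  Job 7: processing = 17, completes at 60
Sum of completion times = 157
Average completion time = 157/7 = 22.4286

22.4286


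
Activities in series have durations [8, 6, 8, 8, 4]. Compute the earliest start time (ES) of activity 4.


Activity 4 starts after activities 1 through 3 complete.
Predecessor durations: [8, 6, 8]
ES = 8 + 6 + 8 = 22

22


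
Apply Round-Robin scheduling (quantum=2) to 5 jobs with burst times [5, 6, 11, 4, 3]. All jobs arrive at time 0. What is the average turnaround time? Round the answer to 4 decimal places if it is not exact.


Time quantum = 2
Execution trace:
  J1 runs 2 units, time = 2
  J2 runs 2 units, time = 4
  J3 runs 2 units, time = 6
  J4 runs 2 units, time = 8
  J5 runs 2 units, time = 10
  J1 runs 2 units, time = 12
  J2 runs 2 units, time = 14
  J3 runs 2 units, time = 16
  J4 runs 2 units, time = 18
  J5 runs 1 units, time = 19
  J1 runs 1 units, time = 20
  J2 runs 2 units, time = 22
  J3 runs 2 units, time = 24
  J3 runs 2 units, time = 26
  J3 runs 2 units, time = 28
  J3 runs 1 units, time = 29
Finish times: [20, 22, 29, 18, 19]
Average turnaround = 108/5 = 21.6

21.6


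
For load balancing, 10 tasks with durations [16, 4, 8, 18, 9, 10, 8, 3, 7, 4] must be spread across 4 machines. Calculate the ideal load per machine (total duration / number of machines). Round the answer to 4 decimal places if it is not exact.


Total processing time = 16 + 4 + 8 + 18 + 9 + 10 + 8 + 3 + 7 + 4 = 87
Number of machines = 4
Ideal balanced load = 87 / 4 = 21.75

21.75


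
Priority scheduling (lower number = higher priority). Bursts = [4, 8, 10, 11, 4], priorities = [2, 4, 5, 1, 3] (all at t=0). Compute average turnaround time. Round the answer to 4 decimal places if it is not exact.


Sort by priority (ascending = highest first):
Order: [(1, 11), (2, 4), (3, 4), (4, 8), (5, 10)]
Completion times:
  Priority 1, burst=11, C=11
  Priority 2, burst=4, C=15
  Priority 3, burst=4, C=19
  Priority 4, burst=8, C=27
  Priority 5, burst=10, C=37
Average turnaround = 109/5 = 21.8

21.8


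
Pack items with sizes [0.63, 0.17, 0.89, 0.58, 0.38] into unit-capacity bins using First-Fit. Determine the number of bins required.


Place items sequentially using First-Fit:
  Item 0.63 -> new Bin 1
  Item 0.17 -> Bin 1 (now 0.8)
  Item 0.89 -> new Bin 2
  Item 0.58 -> new Bin 3
  Item 0.38 -> Bin 3 (now 0.96)
Total bins used = 3

3


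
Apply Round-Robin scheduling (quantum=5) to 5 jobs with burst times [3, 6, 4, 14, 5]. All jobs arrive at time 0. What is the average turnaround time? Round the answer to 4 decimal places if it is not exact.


Time quantum = 5
Execution trace:
  J1 runs 3 units, time = 3
  J2 runs 5 units, time = 8
  J3 runs 4 units, time = 12
  J4 runs 5 units, time = 17
  J5 runs 5 units, time = 22
  J2 runs 1 units, time = 23
  J4 runs 5 units, time = 28
  J4 runs 4 units, time = 32
Finish times: [3, 23, 12, 32, 22]
Average turnaround = 92/5 = 18.4

18.4


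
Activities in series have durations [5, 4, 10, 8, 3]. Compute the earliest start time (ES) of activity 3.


Activity 3 starts after activities 1 through 2 complete.
Predecessor durations: [5, 4]
ES = 5 + 4 = 9

9


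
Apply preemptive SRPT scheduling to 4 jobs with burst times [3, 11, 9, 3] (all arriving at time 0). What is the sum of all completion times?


Since all jobs arrive at t=0, SRPT equals SPT ordering.
SPT order: [3, 3, 9, 11]
Completion times:
  Job 1: p=3, C=3
  Job 2: p=3, C=6
  Job 3: p=9, C=15
  Job 4: p=11, C=26
Total completion time = 3 + 6 + 15 + 26 = 50

50


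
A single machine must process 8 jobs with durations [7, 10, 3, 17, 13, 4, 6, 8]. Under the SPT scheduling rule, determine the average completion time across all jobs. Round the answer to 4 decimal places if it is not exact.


Sort jobs by processing time (SPT order): [3, 4, 6, 7, 8, 10, 13, 17]
Compute completion times sequentially:
  Job 1: processing = 3, completes at 3
  Job 2: processing = 4, completes at 7
  Job 3: processing = 6, completes at 13
  Job 4: processing = 7, completes at 20
  Job 5: processing = 8, completes at 28
  Job 6: processing = 10, completes at 38
  Job 7: processing = 13, completes at 51
  Job 8: processing = 17, completes at 68
Sum of completion times = 228
Average completion time = 228/8 = 28.5

28.5


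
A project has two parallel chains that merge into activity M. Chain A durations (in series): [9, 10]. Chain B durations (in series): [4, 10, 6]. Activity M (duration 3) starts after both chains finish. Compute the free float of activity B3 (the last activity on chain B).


ES(B3) = sum of predecessors on chain B = 14
EF(B3) = ES + duration = 14 + 6 = 20
Successor of B3 is M. ES(M) = max(sum(A), sum(B)) = max(19, 20) = 20
Free float = ES(successor) - EF(current) = 20 - 20 = 0

0


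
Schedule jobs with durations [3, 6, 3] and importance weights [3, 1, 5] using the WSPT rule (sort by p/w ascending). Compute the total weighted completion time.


Compute p/w ratios and sort ascending (WSPT): [(3, 5), (3, 3), (6, 1)]
Compute weighted completion times:
  Job (p=3,w=5): C=3, w*C=5*3=15
  Job (p=3,w=3): C=6, w*C=3*6=18
  Job (p=6,w=1): C=12, w*C=1*12=12
Total weighted completion time = 45

45


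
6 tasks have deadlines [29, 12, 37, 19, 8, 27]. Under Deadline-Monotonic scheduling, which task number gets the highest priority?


Sort tasks by relative deadline (ascending):
  Task 5: deadline = 8
  Task 2: deadline = 12
  Task 4: deadline = 19
  Task 6: deadline = 27
  Task 1: deadline = 29
  Task 3: deadline = 37
Priority order (highest first): [5, 2, 4, 6, 1, 3]
Highest priority task = 5

5


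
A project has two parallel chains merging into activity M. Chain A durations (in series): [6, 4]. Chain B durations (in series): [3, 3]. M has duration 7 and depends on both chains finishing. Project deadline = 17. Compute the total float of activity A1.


Forward pass: ES(A1) = sum of predecessors on chain A = 0
EF = ES + duration = 0 + 6 = 6
Backward pass: LF(M) = deadline = 17; LS(M) = 17 - 7 = 10
LF(A1) = LS(M) - sum(successors on chain A) = 10 - 4 = 6
LS = LF - duration = 6 - 6 = 0
Total float = LS - ES = 0 - 0 = 0

0


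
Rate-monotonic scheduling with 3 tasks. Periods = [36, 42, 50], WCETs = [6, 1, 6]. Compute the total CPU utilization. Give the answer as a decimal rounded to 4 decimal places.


Compute individual utilizations (exact fractions):
  Task 1: C/T = 6/36 = 1/6 (approx. 0.1667)
  Task 2: C/T = 1/42 (approx. 0.0238)
  Task 3: C/T = 6/50 = 3/25 (approx. 0.12)
Total utilization U = 1/6 + 1/42 + 3/25 = 163/525
Rounded to 4 decimal places: U = 0.3105
RM (Liu & Layland) bound for 3 tasks = 0.779763; compare with U = 163/525 (approx. 0.310476)
U <= bound, so schedulable by RM sufficient condition.

0.3105


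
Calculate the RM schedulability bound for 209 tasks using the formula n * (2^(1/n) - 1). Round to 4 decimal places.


Compute 2^(1/209) = 1.0033219993
Subtract 1: 1.0033219993 - 1 = 0.0033219993
Multiply by n: 209 * 0.0033219993 = 0.6942978537
Round to 4 dp: 0.6943

0.6943


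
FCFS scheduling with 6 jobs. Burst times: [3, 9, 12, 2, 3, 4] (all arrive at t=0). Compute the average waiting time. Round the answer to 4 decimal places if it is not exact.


FCFS order (as given): [3, 9, 12, 2, 3, 4]
Waiting times:
  Job 1: wait = 0
  Job 2: wait = 3
  Job 3: wait = 12
  Job 4: wait = 24
  Job 5: wait = 26
  Job 6: wait = 29
Sum of waiting times = 94
Average waiting time = 94/6 = 15.6667

15.6667


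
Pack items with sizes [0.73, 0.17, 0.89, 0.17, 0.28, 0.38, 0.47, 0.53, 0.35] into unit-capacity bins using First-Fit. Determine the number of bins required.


Place items sequentially using First-Fit:
  Item 0.73 -> new Bin 1
  Item 0.17 -> Bin 1 (now 0.9)
  Item 0.89 -> new Bin 2
  Item 0.17 -> new Bin 3
  Item 0.28 -> Bin 3 (now 0.45)
  Item 0.38 -> Bin 3 (now 0.83)
  Item 0.47 -> new Bin 4
  Item 0.53 -> Bin 4 (now 1.0)
  Item 0.35 -> new Bin 5
Total bins used = 5

5


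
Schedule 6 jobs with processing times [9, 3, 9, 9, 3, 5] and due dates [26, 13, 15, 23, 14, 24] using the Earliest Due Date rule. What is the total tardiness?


Sort by due date (EDD order): [(3, 13), (3, 14), (9, 15), (9, 23), (5, 24), (9, 26)]
Compute completion times and tardiness:
  Job 1: p=3, d=13, C=3, tardiness=max(0,3-13)=0
  Job 2: p=3, d=14, C=6, tardiness=max(0,6-14)=0
  Job 3: p=9, d=15, C=15, tardiness=max(0,15-15)=0
  Job 4: p=9, d=23, C=24, tardiness=max(0,24-23)=1
  Job 5: p=5, d=24, C=29, tardiness=max(0,29-24)=5
  Job 6: p=9, d=26, C=38, tardiness=max(0,38-26)=12
Total tardiness = 18

18


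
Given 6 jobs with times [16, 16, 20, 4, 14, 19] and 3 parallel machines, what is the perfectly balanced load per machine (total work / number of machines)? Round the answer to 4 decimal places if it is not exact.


Total processing time = 16 + 16 + 20 + 4 + 14 + 19 = 89
Number of machines = 3
Ideal balanced load = 89 / 3 = 29.6667

29.6667


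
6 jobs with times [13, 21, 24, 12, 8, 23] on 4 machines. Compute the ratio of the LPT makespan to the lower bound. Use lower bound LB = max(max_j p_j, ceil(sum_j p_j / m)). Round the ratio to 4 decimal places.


LPT order: [24, 23, 21, 13, 12, 8]
Machine loads after assignment: [24, 23, 29, 25]
LPT makespan = 29
Lower bound = max(max_job, ceil(total/4)) = max(24, 26) = 26
Ratio = 29 / 26 = 1.1154

1.1154


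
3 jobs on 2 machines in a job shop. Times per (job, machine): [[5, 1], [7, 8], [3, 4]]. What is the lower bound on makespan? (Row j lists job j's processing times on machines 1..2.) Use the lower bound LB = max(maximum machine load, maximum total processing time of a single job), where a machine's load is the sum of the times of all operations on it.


Machine loads:
  Machine 1: 5 + 7 + 3 = 15
  Machine 2: 1 + 8 + 4 = 13
Max machine load = 15
Job totals:
  Job 1: 6
  Job 2: 15
  Job 3: 7
Max job total = 15
Lower bound = max(15, 15) = 15

15


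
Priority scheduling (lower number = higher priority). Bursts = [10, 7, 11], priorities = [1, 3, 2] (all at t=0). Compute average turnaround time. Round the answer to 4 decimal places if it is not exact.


Sort by priority (ascending = highest first):
Order: [(1, 10), (2, 11), (3, 7)]
Completion times:
  Priority 1, burst=10, C=10
  Priority 2, burst=11, C=21
  Priority 3, burst=7, C=28
Average turnaround = 59/3 = 19.6667

19.6667


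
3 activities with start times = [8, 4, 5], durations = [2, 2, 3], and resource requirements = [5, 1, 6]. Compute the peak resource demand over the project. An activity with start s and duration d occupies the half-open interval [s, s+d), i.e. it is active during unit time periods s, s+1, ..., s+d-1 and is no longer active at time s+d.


Each activity i is active on [start_i, start_i + duration_i).
Compute total resource usage per time slot:
  t=0: active resources = [], total = 0
  t=1: active resources = [], total = 0
  t=2: active resources = [], total = 0
  t=3: active resources = [], total = 0
  t=4: active resources = [1], total = 1
  t=5: active resources = [1, 6], total = 7
  t=6: active resources = [6], total = 6
  t=7: active resources = [6], total = 6
  t=8: active resources = [5], total = 5
  t=9: active resources = [5], total = 5
Peak resource demand = 7

7


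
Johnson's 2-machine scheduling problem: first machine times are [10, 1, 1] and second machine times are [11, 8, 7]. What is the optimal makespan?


Apply Johnson's rule:
  Group 1 (a <= b): [(2, 1, 8), (3, 1, 7), (1, 10, 11)]
  Group 2 (a > b): []
Optimal job order: [2, 3, 1]
Schedule:
  Job 2: M1 done at 1, M2 done at 9
  Job 3: M1 done at 2, M2 done at 16
  Job 1: M1 done at 12, M2 done at 27
Makespan = 27

27


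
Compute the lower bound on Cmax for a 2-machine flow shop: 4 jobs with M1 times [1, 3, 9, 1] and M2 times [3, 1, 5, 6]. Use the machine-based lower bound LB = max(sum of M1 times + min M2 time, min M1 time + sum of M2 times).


LB1 = sum(M1 times) + min(M2 times) = 14 + 1 = 15
LB2 = min(M1 times) + sum(M2 times) = 1 + 15 = 16
Lower bound = max(LB1, LB2) = max(15, 16) = 16

16


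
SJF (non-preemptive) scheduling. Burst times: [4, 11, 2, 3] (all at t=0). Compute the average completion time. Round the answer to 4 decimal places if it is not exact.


SJF order (ascending): [2, 3, 4, 11]
Completion times:
  Job 1: burst=2, C=2
  Job 2: burst=3, C=5
  Job 3: burst=4, C=9
  Job 4: burst=11, C=20
Average completion = 36/4 = 9.0

9.0


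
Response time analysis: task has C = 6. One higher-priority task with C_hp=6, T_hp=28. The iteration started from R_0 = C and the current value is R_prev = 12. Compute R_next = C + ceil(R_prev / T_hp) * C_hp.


R_next = C + ceil(R_prev / T_hp) * C_hp
ceil(12 / 28) = ceil(0.4286) = 1
Interference = 1 * 6 = 6
R_next = 6 + 6 = 12
R_next = R_prev, so the iteration has converged (response time = 12).

12


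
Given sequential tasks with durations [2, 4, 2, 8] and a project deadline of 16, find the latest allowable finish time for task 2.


LF(activity 2) = deadline - sum of successor durations
Successors: activities 3 through 4 with durations [2, 8]
Sum of successor durations = 10
LF = 16 - 10 = 6

6


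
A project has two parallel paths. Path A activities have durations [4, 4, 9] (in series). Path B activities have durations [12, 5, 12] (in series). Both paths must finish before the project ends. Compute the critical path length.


Path A total = 4 + 4 + 9 = 17
Path B total = 12 + 5 + 12 = 29
Critical path = longest path = max(17, 29) = 29

29


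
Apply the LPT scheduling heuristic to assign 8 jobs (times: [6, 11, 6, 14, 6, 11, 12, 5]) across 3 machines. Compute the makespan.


Sort jobs in decreasing order (LPT): [14, 12, 11, 11, 6, 6, 6, 5]
Assign each job to the least loaded machine:
  Machine 1: jobs [14, 6, 5], load = 25
  Machine 2: jobs [12, 6, 6], load = 24
  Machine 3: jobs [11, 11], load = 22
Makespan = max load = 25

25


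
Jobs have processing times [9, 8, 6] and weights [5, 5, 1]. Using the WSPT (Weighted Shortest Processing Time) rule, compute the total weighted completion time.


Compute p/w ratios and sort ascending (WSPT): [(8, 5), (9, 5), (6, 1)]
Compute weighted completion times:
  Job (p=8,w=5): C=8, w*C=5*8=40
  Job (p=9,w=5): C=17, w*C=5*17=85
  Job (p=6,w=1): C=23, w*C=1*23=23
Total weighted completion time = 148

148


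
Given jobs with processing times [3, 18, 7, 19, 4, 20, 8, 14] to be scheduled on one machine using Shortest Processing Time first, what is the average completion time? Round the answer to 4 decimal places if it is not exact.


Sort jobs by processing time (SPT order): [3, 4, 7, 8, 14, 18, 19, 20]
Compute completion times sequentially:
  Job 1: processing = 3, completes at 3
  Job 2: processing = 4, completes at 7
  Job 3: processing = 7, completes at 14
  Job 4: processing = 8, completes at 22
  Job 5: processing = 14, completes at 36
  Job 6: processing = 18, completes at 54
  Job 7: processing = 19, completes at 73
  Job 8: processing = 20, completes at 93
Sum of completion times = 302
Average completion time = 302/8 = 37.75

37.75


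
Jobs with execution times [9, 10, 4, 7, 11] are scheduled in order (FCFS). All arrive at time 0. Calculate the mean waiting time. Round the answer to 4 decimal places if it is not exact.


FCFS order (as given): [9, 10, 4, 7, 11]
Waiting times:
  Job 1: wait = 0
  Job 2: wait = 9
  Job 3: wait = 19
  Job 4: wait = 23
  Job 5: wait = 30
Sum of waiting times = 81
Average waiting time = 81/5 = 16.2

16.2


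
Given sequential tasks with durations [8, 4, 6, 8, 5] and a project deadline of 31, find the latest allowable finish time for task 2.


LF(activity 2) = deadline - sum of successor durations
Successors: activities 3 through 5 with durations [6, 8, 5]
Sum of successor durations = 19
LF = 31 - 19 = 12

12


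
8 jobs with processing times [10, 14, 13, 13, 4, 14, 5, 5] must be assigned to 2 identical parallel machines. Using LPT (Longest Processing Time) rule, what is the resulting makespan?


Sort jobs in decreasing order (LPT): [14, 14, 13, 13, 10, 5, 5, 4]
Assign each job to the least loaded machine:
  Machine 1: jobs [14, 13, 10, 4], load = 41
  Machine 2: jobs [14, 13, 5, 5], load = 37
Makespan = max load = 41

41


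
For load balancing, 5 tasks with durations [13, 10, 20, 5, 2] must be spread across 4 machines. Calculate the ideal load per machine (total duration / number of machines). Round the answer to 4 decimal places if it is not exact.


Total processing time = 13 + 10 + 20 + 5 + 2 = 50
Number of machines = 4
Ideal balanced load = 50 / 4 = 12.5

12.5


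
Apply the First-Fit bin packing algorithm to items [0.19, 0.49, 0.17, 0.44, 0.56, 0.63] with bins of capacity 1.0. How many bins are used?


Place items sequentially using First-Fit:
  Item 0.19 -> new Bin 1
  Item 0.49 -> Bin 1 (now 0.68)
  Item 0.17 -> Bin 1 (now 0.85)
  Item 0.44 -> new Bin 2
  Item 0.56 -> Bin 2 (now 1.0)
  Item 0.63 -> new Bin 3
Total bins used = 3

3


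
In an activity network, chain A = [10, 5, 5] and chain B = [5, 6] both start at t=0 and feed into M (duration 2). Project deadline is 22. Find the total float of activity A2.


Forward pass: ES(A2) = sum of predecessors on chain A = 10
EF = ES + duration = 10 + 5 = 15
Backward pass: LF(M) = deadline = 22; LS(M) = 22 - 2 = 20
LF(A2) = LS(M) - sum(successors on chain A) = 20 - 5 = 15
LS = LF - duration = 15 - 5 = 10
Total float = LS - ES = 10 - 10 = 0

0


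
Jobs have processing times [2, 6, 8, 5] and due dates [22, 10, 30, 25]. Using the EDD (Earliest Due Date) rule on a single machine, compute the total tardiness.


Sort by due date (EDD order): [(6, 10), (2, 22), (5, 25), (8, 30)]
Compute completion times and tardiness:
  Job 1: p=6, d=10, C=6, tardiness=max(0,6-10)=0
  Job 2: p=2, d=22, C=8, tardiness=max(0,8-22)=0
  Job 3: p=5, d=25, C=13, tardiness=max(0,13-25)=0
  Job 4: p=8, d=30, C=21, tardiness=max(0,21-30)=0
Total tardiness = 0

0


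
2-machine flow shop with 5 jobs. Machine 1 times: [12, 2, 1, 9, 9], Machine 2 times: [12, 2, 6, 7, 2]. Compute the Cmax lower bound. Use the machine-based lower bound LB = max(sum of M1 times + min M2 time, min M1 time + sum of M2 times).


LB1 = sum(M1 times) + min(M2 times) = 33 + 2 = 35
LB2 = min(M1 times) + sum(M2 times) = 1 + 29 = 30
Lower bound = max(LB1, LB2) = max(35, 30) = 35

35


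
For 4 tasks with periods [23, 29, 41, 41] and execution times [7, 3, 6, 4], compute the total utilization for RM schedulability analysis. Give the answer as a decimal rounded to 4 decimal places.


Compute individual utilizations (exact fractions):
  Task 1: C/T = 7/23 (approx. 0.3043)
  Task 2: C/T = 3/29 (approx. 0.1034)
  Task 3: C/T = 6/41 (approx. 0.1463)
  Task 4: C/T = 4/41 (approx. 0.0976)
Total utilization U = 7/23 + 3/29 + 6/41 + 4/41 = 17822/27347
Rounded to 4 decimal places: U = 0.6517
RM (Liu & Layland) bound for 4 tasks = 0.756828; compare with U = 17822/27347 (approx. 0.651699)
U <= bound, so schedulable by RM sufficient condition.

0.6517


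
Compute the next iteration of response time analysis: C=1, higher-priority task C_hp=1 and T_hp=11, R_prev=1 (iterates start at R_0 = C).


R_next = C + ceil(R_prev / T_hp) * C_hp
ceil(1 / 11) = ceil(0.0909) = 1
Interference = 1 * 1 = 1
R_next = 1 + 1 = 2

2


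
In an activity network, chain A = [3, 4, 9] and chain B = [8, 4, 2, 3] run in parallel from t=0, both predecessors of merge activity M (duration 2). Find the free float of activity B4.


ES(B4) = sum of predecessors on chain B = 14
EF(B4) = ES + duration = 14 + 3 = 17
Successor of B4 is M. ES(M) = max(sum(A), sum(B)) = max(16, 17) = 17
Free float = ES(successor) - EF(current) = 17 - 17 = 0

0
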